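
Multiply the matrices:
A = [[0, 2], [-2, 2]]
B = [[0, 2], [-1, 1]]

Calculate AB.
[[-2, 2], [-2, -2]]

Each entry (i,j) of AB = sum over k of A[i][k]*B[k][j].
(AB)[0][0] = (0)*(0) + (2)*(-1) = -2
(AB)[0][1] = (0)*(2) + (2)*(1) = 2
(AB)[1][0] = (-2)*(0) + (2)*(-1) = -2
(AB)[1][1] = (-2)*(2) + (2)*(1) = -2
AB = [[-2, 2], [-2, -2]]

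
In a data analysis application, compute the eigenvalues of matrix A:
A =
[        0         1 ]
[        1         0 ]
λ = -1, 1

Solve det(A - λI) = 0. For a 2×2 matrix the characteristic equation is λ² - (trace)λ + det = 0.
trace(A) = a + d = 0 + 0 = 0.
det(A) = a*d - b*c = (0)*(0) - (1)*(1) = 0 - 1 = -1.
Characteristic equation: λ² - (0)λ + (-1) = 0.
Discriminant = (0)² - 4*(-1) = 0 + 4 = 4.
λ = (0 ± √4) / 2 = (0 ± 2) / 2 = -1, 1.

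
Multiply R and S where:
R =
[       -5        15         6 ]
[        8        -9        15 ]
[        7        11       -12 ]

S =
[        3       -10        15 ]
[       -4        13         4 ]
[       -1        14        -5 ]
RS =
[      -81       329       -45 ]
[       45        13         9 ]
[      -11       -95       209 ]

Matrix multiplication: (RS)[i][j] = sum over k of R[i][k] * S[k][j].
  (RS)[0][0] = (-5)*(3) + (15)*(-4) + (6)*(-1) = -81
  (RS)[0][1] = (-5)*(-10) + (15)*(13) + (6)*(14) = 329
  (RS)[0][2] = (-5)*(15) + (15)*(4) + (6)*(-5) = -45
  (RS)[1][0] = (8)*(3) + (-9)*(-4) + (15)*(-1) = 45
  (RS)[1][1] = (8)*(-10) + (-9)*(13) + (15)*(14) = 13
  (RS)[1][2] = (8)*(15) + (-9)*(4) + (15)*(-5) = 9
  (RS)[2][0] = (7)*(3) + (11)*(-4) + (-12)*(-1) = -11
  (RS)[2][1] = (7)*(-10) + (11)*(13) + (-12)*(14) = -95
  (RS)[2][2] = (7)*(15) + (11)*(4) + (-12)*(-5) = 209
RS =
[      -81       329       -45 ]
[       45        13         9 ]
[      -11       -95       209 ]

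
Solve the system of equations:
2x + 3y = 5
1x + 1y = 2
x = 1, y = 1

Use elimination (row reduction):
Equation 1: 2x + 3y = 5.
Equation 2: 1x + 1y = 2.
Multiply Eq1 by 1 and Eq2 by 2: 2x + 3y = 5;  2x + 2y = 4.
Subtract: (-1)y = -1, so y = 1.
Back-substitute into Eq1: 2x + 3*(1) = 5, so x = 1.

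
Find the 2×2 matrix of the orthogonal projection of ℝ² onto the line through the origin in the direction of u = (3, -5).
[[9/34, -15/34], [-15/34, 25/34]]

The orthogonal projection onto the line spanned by a nonzero vector u = (a, b) has matrix P = (u uᵀ) / (uᵀ u) = (1/(a² + b²)) · [[a², ab], [ab, b²]].
Here u = (3, -5), so a² + b² = 9 + 25 = 34.
P = (1/34) · [[9, -15], [-15, 25]] = [[9/34, -15/34], [-15/34, 25/34]].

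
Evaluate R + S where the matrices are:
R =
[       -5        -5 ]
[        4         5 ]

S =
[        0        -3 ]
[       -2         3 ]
R + S =
[       -5        -8 ]
[        2         8 ]

Matrix addition is elementwise: (R+S)[i][j] = R[i][j] + S[i][j].
  (R+S)[0][0] = (-5) + (0) = -5
  (R+S)[0][1] = (-5) + (-3) = -8
  (R+S)[1][0] = (4) + (-2) = 2
  (R+S)[1][1] = (5) + (3) = 8
R + S =
[       -5        -8 ]
[        2         8 ]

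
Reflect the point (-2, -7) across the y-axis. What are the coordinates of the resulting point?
(2, -7)

Reflection across y-axis: (-2, -7) → (2, -7)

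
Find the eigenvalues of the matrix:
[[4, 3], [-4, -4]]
λ = -2 and λ = 2

Characteristic equation: det(A - λI) = 0
λ² - (trace)λ + (det) = 0
λ² - (0)λ + (-4) = 0
λ² - 0λ - 4 = 0
Solving: λ = -2, 2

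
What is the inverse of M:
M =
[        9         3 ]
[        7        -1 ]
det(M) = -30
M⁻¹ =
[     1/30      1/10 ]
[     7/30     -3/10 ]

For a 2×2 matrix M = [[a, b], [c, d]] with det(M) ≠ 0, M⁻¹ = (1/det(M)) * [[d, -b], [-c, a]].
det(M) = (9)*(-1) - (3)*(7) = -9 - 21 = -30.
M⁻¹ = (1/-30) * [[-1, -3], [-7, 9]].
Dividing each entry by -30 and reducing:
M⁻¹ =
[     1/30      1/10 ]
[     7/30     -3/10 ]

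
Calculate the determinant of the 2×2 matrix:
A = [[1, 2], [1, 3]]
1

For A = [[a, b], [c, d]], det(A) = a*d - b*c.
det(A) = (1)*(3) - (2)*(1) = 3 - 2 = 1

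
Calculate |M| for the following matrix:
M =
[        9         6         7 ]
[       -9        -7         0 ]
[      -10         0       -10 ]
det(M) = -400

Expand along row 0 (cofactor expansion): det(M) = a*(e*i - f*h) - b*(d*i - f*g) + c*(d*h - e*g), where the 3×3 is [[a, b, c], [d, e, f], [g, h, i]].
Minor M_00 = (-7)*(-10) - (0)*(0) = 70 - 0 = 70.
Minor M_01 = (-9)*(-10) - (0)*(-10) = 90 - 0 = 90.
Minor M_02 = (-9)*(0) - (-7)*(-10) = 0 - 70 = -70.
det(M) = (9)*(70) - (6)*(90) + (7)*(-70) = 630 - 540 - 490 = -400.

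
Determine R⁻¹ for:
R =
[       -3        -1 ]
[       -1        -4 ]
det(R) = 11
R⁻¹ =
[    -4/11      1/11 ]
[     1/11     -3/11 ]

For a 2×2 matrix R = [[a, b], [c, d]] with det(R) ≠ 0, R⁻¹ = (1/det(R)) * [[d, -b], [-c, a]].
det(R) = (-3)*(-4) - (-1)*(-1) = 12 - 1 = 11.
R⁻¹ = (1/11) * [[-4, 1], [1, -3]].
Dividing each entry by 11 and reducing:
R⁻¹ =
[    -4/11      1/11 ]
[     1/11     -3/11 ]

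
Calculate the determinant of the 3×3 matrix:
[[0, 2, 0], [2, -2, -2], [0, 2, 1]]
-4

Expansion along first row:
det = 0·det([[-2,-2],[2,1]]) - 2·det([[2,-2],[0,1]]) + 0·det([[2,-2],[0,2]])
    = 0·(-2·1 - -2·2) - 2·(2·1 - -2·0) + 0·(2·2 - -2·0)
    = 0·2 - 2·2 + 0·4
    = 0 + -4 + 0 = -4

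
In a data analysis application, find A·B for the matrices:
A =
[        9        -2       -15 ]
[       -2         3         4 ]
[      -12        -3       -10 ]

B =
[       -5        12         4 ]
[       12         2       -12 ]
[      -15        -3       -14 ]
AB =
[      156       149       270 ]
[      -14       -30      -100 ]
[      174      -120       128 ]

Matrix multiplication: (AB)[i][j] = sum over k of A[i][k] * B[k][j].
  (AB)[0][0] = (9)*(-5) + (-2)*(12) + (-15)*(-15) = 156
  (AB)[0][1] = (9)*(12) + (-2)*(2) + (-15)*(-3) = 149
  (AB)[0][2] = (9)*(4) + (-2)*(-12) + (-15)*(-14) = 270
  (AB)[1][0] = (-2)*(-5) + (3)*(12) + (4)*(-15) = -14
  (AB)[1][1] = (-2)*(12) + (3)*(2) + (4)*(-3) = -30
  (AB)[1][2] = (-2)*(4) + (3)*(-12) + (4)*(-14) = -100
  (AB)[2][0] = (-12)*(-5) + (-3)*(12) + (-10)*(-15) = 174
  (AB)[2][1] = (-12)*(12) + (-3)*(2) + (-10)*(-3) = -120
  (AB)[2][2] = (-12)*(4) + (-3)*(-12) + (-10)*(-14) = 128
AB =
[      156       149       270 ]
[      -14       -30      -100 ]
[      174      -120       128 ]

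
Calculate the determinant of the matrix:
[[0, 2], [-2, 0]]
4

For a 2×2 matrix [[a, b], [c, d]], det = ad - bc
det = (0)(0) - (2)(-2) = 0 - -4 = 4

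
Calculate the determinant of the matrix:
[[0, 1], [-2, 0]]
2

For a 2×2 matrix [[a, b], [c, d]], det = ad - bc
det = (0)(0) - (1)(-2) = 0 - -2 = 2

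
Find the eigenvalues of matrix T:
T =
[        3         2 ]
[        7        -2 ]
λ = -4, 5

Solve det(T - λI) = 0. For a 2×2 matrix the characteristic equation is λ² - (trace)λ + det = 0.
trace(T) = a + d = 3 - 2 = 1.
det(T) = a*d - b*c = (3)*(-2) - (2)*(7) = -6 - 14 = -20.
Characteristic equation: λ² - (1)λ + (-20) = 0.
Discriminant = (1)² - 4*(-20) = 1 + 80 = 81.
λ = (1 ± √81) / 2 = (1 ± 9) / 2 = -4, 5.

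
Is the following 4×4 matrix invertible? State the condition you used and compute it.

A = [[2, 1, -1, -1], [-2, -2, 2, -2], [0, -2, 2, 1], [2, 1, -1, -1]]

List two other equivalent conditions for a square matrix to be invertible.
No, not invertible; det(A) = 0 (two rows are equal, so the rows are linearly dependent). Equivalent conditions (failing for this A): rank(A) < 4; Ax = 0 has non-trivial solutions; 0 is an eigenvalue; the columns are linearly dependent.

To check invertibility, compute det(A).
In this matrix, row 0 and the last row are identical, so one row is a scalar multiple of another and the rows are linearly dependent.
A matrix with linearly dependent rows has det = 0 and is not invertible.
Equivalent failed conditions:
- rank(A) < 4.
- Ax = 0 has non-trivial solutions.
- 0 is an eigenvalue.
- The columns are linearly dependent.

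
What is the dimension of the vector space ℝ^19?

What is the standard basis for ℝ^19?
Dimension = 19; standard basis = {e_1, e_2, e_3, …, e_19}

ℝ^19 is the space of 19-tuples of real numbers; its dimension is 19.
The standard basis consists of 19 vectors: e_1, e_2, e_3, …, e_19, where e_i is the vector with 1 in position i and 0 elsewhere.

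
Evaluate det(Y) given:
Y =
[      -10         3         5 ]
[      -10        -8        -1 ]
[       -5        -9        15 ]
det(Y) = 2005

Expand along row 0 (cofactor expansion): det(Y) = a*(e*i - f*h) - b*(d*i - f*g) + c*(d*h - e*g), where the 3×3 is [[a, b, c], [d, e, f], [g, h, i]].
Minor M_00 = (-8)*(15) - (-1)*(-9) = -120 - 9 = -129.
Minor M_01 = (-10)*(15) - (-1)*(-5) = -150 - 5 = -155.
Minor M_02 = (-10)*(-9) - (-8)*(-5) = 90 - 40 = 50.
det(Y) = (-10)*(-129) - (3)*(-155) + (5)*(50) = 1290 + 465 + 250 = 2005.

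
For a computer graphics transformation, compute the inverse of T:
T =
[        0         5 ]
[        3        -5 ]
det(T) = -15
T⁻¹ =
[      1/3       1/3 ]
[      1/5         0 ]

For a 2×2 matrix T = [[a, b], [c, d]] with det(T) ≠ 0, T⁻¹ = (1/det(T)) * [[d, -b], [-c, a]].
det(T) = (0)*(-5) - (5)*(3) = 0 - 15 = -15.
T⁻¹ = (1/-15) * [[-5, -5], [-3, 0]].
Dividing each entry by -15 and reducing:
T⁻¹ =
[      1/3       1/3 ]
[      1/5         0 ]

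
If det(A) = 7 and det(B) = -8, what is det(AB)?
-56

Use the multiplicative property of determinants: det(AB) = det(A)*det(B).
det(AB) = (7)*(-8) = -56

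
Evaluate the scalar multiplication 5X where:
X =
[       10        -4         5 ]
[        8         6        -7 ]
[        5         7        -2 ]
5X =
[       50       -20        25 ]
[       40        30       -35 ]
[       25        35       -10 ]

Scalar multiplication is elementwise: (5X)[i][j] = 5 * X[i][j].
  (5X)[0][0] = 5 * (10) = 50
  (5X)[0][1] = 5 * (-4) = -20
  (5X)[0][2] = 5 * (5) = 25
  (5X)[1][0] = 5 * (8) = 40
  (5X)[1][1] = 5 * (6) = 30
  (5X)[1][2] = 5 * (-7) = -35
  (5X)[2][0] = 5 * (5) = 25
  (5X)[2][1] = 5 * (7) = 35
  (5X)[2][2] = 5 * (-2) = -10
5X =
[       50       -20        25 ]
[       40        30       -35 ]
[       25        35       -10 ]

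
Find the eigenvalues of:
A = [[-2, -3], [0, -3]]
λ = -3, -2

Solve det(A - λI) = 0. For a 2×2 matrix this is λ² - (trace)λ + det = 0.
trace(A) = -2 - 3 = -5.
det(A) = (-2)*(-3) - (-3)*(0) = 6 - 0 = 6.
Characteristic equation: λ² - (-5)λ + (6) = 0.
Discriminant: (-5)² - 4*(6) = 25 - 24 = 1.
Roots: λ = (-5 ± √1) / 2 = -3, -2.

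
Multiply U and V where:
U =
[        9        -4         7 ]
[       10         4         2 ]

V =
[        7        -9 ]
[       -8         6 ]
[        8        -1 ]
UV =
[      151      -112 ]
[       54       -68 ]

Matrix multiplication: (UV)[i][j] = sum over k of U[i][k] * V[k][j].
  (UV)[0][0] = (9)*(7) + (-4)*(-8) + (7)*(8) = 151
  (UV)[0][1] = (9)*(-9) + (-4)*(6) + (7)*(-1) = -112
  (UV)[1][0] = (10)*(7) + (4)*(-8) + (2)*(8) = 54
  (UV)[1][1] = (10)*(-9) + (4)*(6) + (2)*(-1) = -68
UV =
[      151      -112 ]
[       54       -68 ]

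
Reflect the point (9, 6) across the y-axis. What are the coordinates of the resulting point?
(-9, 6)

Reflection across y-axis: (9, 6) → (-9, 6)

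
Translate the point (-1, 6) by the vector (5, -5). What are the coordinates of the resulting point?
(4, 1)

Translation by (5, -5):
x' = -1 + 5 = 4
y' = 6 + -5 = 1
Homogeneous matrix: [[1, 0, 5], [0, 1, -5], [0, 0, 1]]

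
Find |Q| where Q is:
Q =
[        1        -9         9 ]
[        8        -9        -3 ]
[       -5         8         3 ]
det(Q) = 249

Expand along row 0 (cofactor expansion): det(Q) = a*(e*i - f*h) - b*(d*i - f*g) + c*(d*h - e*g), where the 3×3 is [[a, b, c], [d, e, f], [g, h, i]].
Minor M_00 = (-9)*(3) - (-3)*(8) = -27 + 24 = -3.
Minor M_01 = (8)*(3) - (-3)*(-5) = 24 - 15 = 9.
Minor M_02 = (8)*(8) - (-9)*(-5) = 64 - 45 = 19.
det(Q) = (1)*(-3) - (-9)*(9) + (9)*(19) = -3 + 81 + 171 = 249.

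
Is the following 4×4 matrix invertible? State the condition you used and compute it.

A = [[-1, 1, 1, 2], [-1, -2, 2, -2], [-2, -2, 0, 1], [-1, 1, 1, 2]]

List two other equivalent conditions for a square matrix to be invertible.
No, not invertible; det(A) = 0 (two rows are equal, so the rows are linearly dependent). Equivalent conditions (failing for this A): rank(A) < 4; Ax = 0 has non-trivial solutions; 0 is an eigenvalue; the columns are linearly dependent.

To check invertibility, compute det(A).
In this matrix, row 0 and the last row are identical, so one row is a scalar multiple of another and the rows are linearly dependent.
A matrix with linearly dependent rows has det = 0 and is not invertible.
Equivalent failed conditions:
- rank(A) < 4.
- Ax = 0 has non-trivial solutions.
- 0 is an eigenvalue.
- The columns are linearly dependent.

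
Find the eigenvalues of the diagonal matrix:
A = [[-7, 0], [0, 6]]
λ₁ = -7, λ₂ = 6

The characteristic polynomial of A is det(A - λI) = (-7 - λ)(6 - λ) = 0.
The roots are λ = -7 and λ = 6, so the eigenvalues are the diagonal entries.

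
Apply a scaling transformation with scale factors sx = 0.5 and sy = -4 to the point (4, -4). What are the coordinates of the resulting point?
(2.0, 16)

Scaling matrix:
[[0.50, 0], [0, -4]]
Result: (4 × 0.5, -4 × -4) = (2.0, 16)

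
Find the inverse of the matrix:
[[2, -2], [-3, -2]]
[[1/5, -1/5], [-3/10, -1/5]]

For [[a,b],[c,d]], inverse = (1/det)·[[d,-b],[-c,a]]
det = 2·-2 - -2·-3 = -10
Inverse = (1/-10)·[[-2, 2], [3, 2]]
        = [[1/5, -1/5], [-3/10, -1/5]]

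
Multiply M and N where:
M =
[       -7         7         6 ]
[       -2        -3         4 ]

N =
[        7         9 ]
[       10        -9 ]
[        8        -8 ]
MN =
[       69      -174 ]
[      -12       -23 ]

Matrix multiplication: (MN)[i][j] = sum over k of M[i][k] * N[k][j].
  (MN)[0][0] = (-7)*(7) + (7)*(10) + (6)*(8) = 69
  (MN)[0][1] = (-7)*(9) + (7)*(-9) + (6)*(-8) = -174
  (MN)[1][0] = (-2)*(7) + (-3)*(10) + (4)*(8) = -12
  (MN)[1][1] = (-2)*(9) + (-3)*(-9) + (4)*(-8) = -23
MN =
[       69      -174 ]
[      -12       -23 ]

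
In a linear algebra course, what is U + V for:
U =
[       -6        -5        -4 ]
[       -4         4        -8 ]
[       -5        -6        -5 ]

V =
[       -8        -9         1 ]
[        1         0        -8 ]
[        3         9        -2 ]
U + V =
[      -14       -14        -3 ]
[       -3         4       -16 ]
[       -2         3        -7 ]

Matrix addition is elementwise: (U+V)[i][j] = U[i][j] + V[i][j].
  (U+V)[0][0] = (-6) + (-8) = -14
  (U+V)[0][1] = (-5) + (-9) = -14
  (U+V)[0][2] = (-4) + (1) = -3
  (U+V)[1][0] = (-4) + (1) = -3
  (U+V)[1][1] = (4) + (0) = 4
  (U+V)[1][2] = (-8) + (-8) = -16
  (U+V)[2][0] = (-5) + (3) = -2
  (U+V)[2][1] = (-6) + (9) = 3
  (U+V)[2][2] = (-5) + (-2) = -7
U + V =
[      -14       -14        -3 ]
[       -3         4       -16 ]
[       -2         3        -7 ]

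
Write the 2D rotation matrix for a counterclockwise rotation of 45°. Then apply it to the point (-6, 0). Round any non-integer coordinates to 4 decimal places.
R = [[√2/2, -√2/2], [√2/2, √2/2]]; R·(-6, 0) = (-4.2426, -4.2426)

Rotation matrix formula: R(θ) = [[cos θ, -sin θ], [sin θ, cos θ]]
For θ = 45°:
cos(45°) = √2/2
sin(45°) = √2/2
R = [[√2/2, -√2/2], [√2/2, √2/2]]
Apply to (-6, 0): [√2/2·-6 + (-√2/2)·0, √2/2·-6 + √2/2·0] = (-4.2426, -4.2426)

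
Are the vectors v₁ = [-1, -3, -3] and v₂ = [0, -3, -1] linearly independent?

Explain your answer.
Yes, linearly independent

Two vectors are linearly dependent iff one is a scalar multiple of the other.
No single scalar k satisfies v₂ = k·v₁ (the ratios of corresponding entries disagree), so v₁ and v₂ are linearly independent.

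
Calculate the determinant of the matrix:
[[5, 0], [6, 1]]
5

For a 2×2 matrix [[a, b], [c, d]], det = ad - bc
det = (5)(1) - (0)(6) = 5 - 0 = 5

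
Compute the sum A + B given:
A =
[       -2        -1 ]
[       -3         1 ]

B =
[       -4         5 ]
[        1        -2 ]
A + B =
[       -6         4 ]
[       -2        -1 ]

Matrix addition is elementwise: (A+B)[i][j] = A[i][j] + B[i][j].
  (A+B)[0][0] = (-2) + (-4) = -6
  (A+B)[0][1] = (-1) + (5) = 4
  (A+B)[1][0] = (-3) + (1) = -2
  (A+B)[1][1] = (1) + (-2) = -1
A + B =
[       -6         4 ]
[       -2        -1 ]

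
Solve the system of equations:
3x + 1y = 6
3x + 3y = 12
x = 1, y = 3

Use elimination (row reduction):
Equation 1: 3x + 1y = 6.
Equation 2: 3x + 3y = 12.
Multiply Eq1 by 3 and Eq2 by 3: 9x + 3y = 18;  9x + 9y = 36.
Subtract: (6)y = 18, so y = 3.
Back-substitute into Eq1: 3x + 1*(3) = 6, so x = 1.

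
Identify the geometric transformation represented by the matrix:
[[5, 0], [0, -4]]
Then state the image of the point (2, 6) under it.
non-uniform scaling by (5, -4); image of (2, 6) is (10, -24)

This is diagonal with distinct entries, so it scales the x-axis by 5 and the y-axis by -4.
The matrix [[5, 0], [0, -4]] represents: non-uniform scaling by (5, -4).
Applying it to (2, 6): [5·2 + 0·6, 0·2 + -4·6] = (10, -24).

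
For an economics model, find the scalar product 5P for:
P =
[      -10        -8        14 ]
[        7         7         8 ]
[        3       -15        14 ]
5P =
[      -50       -40        70 ]
[       35        35        40 ]
[       15       -75        70 ]

Scalar multiplication is elementwise: (5P)[i][j] = 5 * P[i][j].
  (5P)[0][0] = 5 * (-10) = -50
  (5P)[0][1] = 5 * (-8) = -40
  (5P)[0][2] = 5 * (14) = 70
  (5P)[1][0] = 5 * (7) = 35
  (5P)[1][1] = 5 * (7) = 35
  (5P)[1][2] = 5 * (8) = 40
  (5P)[2][0] = 5 * (3) = 15
  (5P)[2][1] = 5 * (-15) = -75
  (5P)[2][2] = 5 * (14) = 70
5P =
[      -50       -40        70 ]
[       35        35        40 ]
[       15       -75        70 ]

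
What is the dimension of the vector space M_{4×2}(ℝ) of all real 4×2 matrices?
Dimension = 8

A real 4×2 matrix is determined by its 4·2 = 8 independent entries.
A standard basis is {E_ij : 1 ≤ i ≤ 4, 1 ≤ j ≤ 2}, where E_ij has a 1 in position (i, j) and 0 elsewhere — there are 8 such matrices, and they are linearly independent and span M_{4×2}(ℝ).
Therefore dim(M_{4×2}(ℝ)) = 8.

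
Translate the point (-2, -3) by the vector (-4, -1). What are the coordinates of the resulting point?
(-6, -4)

Translation by (-4, -1):
x' = -2 + -4 = -6
y' = -3 + -1 = -4
Homogeneous matrix: [[1, 0, -4], [0, 1, -1], [0, 0, 1]]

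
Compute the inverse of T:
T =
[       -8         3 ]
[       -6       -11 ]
det(T) = 106
T⁻¹ =
[  -11/106    -3/106 ]
[     3/53     -4/53 ]

For a 2×2 matrix T = [[a, b], [c, d]] with det(T) ≠ 0, T⁻¹ = (1/det(T)) * [[d, -b], [-c, a]].
det(T) = (-8)*(-11) - (3)*(-6) = 88 + 18 = 106.
T⁻¹ = (1/106) * [[-11, -3], [6, -8]].
Dividing each entry by 106 and reducing:
T⁻¹ =
[  -11/106    -3/106 ]
[     3/53     -4/53 ]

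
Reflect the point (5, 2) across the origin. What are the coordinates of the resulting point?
(-5, -2)

Reflection across origin: (5, 2) → (-5, -2)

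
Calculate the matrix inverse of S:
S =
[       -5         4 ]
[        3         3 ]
det(S) = -27
S⁻¹ =
[     -1/9      4/27 ]
[      1/9      5/27 ]

For a 2×2 matrix S = [[a, b], [c, d]] with det(S) ≠ 0, S⁻¹ = (1/det(S)) * [[d, -b], [-c, a]].
det(S) = (-5)*(3) - (4)*(3) = -15 - 12 = -27.
S⁻¹ = (1/-27) * [[3, -4], [-3, -5]].
Dividing each entry by -27 and reducing:
S⁻¹ =
[     -1/9      4/27 ]
[      1/9      5/27 ]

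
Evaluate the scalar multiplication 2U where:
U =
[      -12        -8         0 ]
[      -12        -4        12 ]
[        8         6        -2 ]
2U =
[      -24       -16         0 ]
[      -24        -8        24 ]
[       16        12        -4 ]

Scalar multiplication is elementwise: (2U)[i][j] = 2 * U[i][j].
  (2U)[0][0] = 2 * (-12) = -24
  (2U)[0][1] = 2 * (-8) = -16
  (2U)[0][2] = 2 * (0) = 0
  (2U)[1][0] = 2 * (-12) = -24
  (2U)[1][1] = 2 * (-4) = -8
  (2U)[1][2] = 2 * (12) = 24
  (2U)[2][0] = 2 * (8) = 16
  (2U)[2][1] = 2 * (6) = 12
  (2U)[2][2] = 2 * (-2) = -4
2U =
[      -24       -16         0 ]
[      -24        -8        24 ]
[       16        12        -4 ]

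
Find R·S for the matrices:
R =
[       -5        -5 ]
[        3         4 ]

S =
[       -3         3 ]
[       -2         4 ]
RS =
[       25       -35 ]
[      -17        25 ]

Matrix multiplication: (RS)[i][j] = sum over k of R[i][k] * S[k][j].
  (RS)[0][0] = (-5)*(-3) + (-5)*(-2) = 25
  (RS)[0][1] = (-5)*(3) + (-5)*(4) = -35
  (RS)[1][0] = (3)*(-3) + (4)*(-2) = -17
  (RS)[1][1] = (3)*(3) + (4)*(4) = 25
RS =
[       25       -35 ]
[      -17        25 ]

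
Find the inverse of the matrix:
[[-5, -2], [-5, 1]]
[[-1/15, -2/15], [-1/3, 1/3]]

For [[a,b],[c,d]], inverse = (1/det)·[[d,-b],[-c,a]]
det = -5·1 - -2·-5 = -15
Inverse = (1/-15)·[[1, 2], [5, -5]]
        = [[-1/15, -2/15], [-1/3, 1/3]]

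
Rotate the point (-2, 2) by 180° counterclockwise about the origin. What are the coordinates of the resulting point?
(2, -2)

Rotation matrix R(θ) = [[cos θ, -sin θ], [sin θ, cos θ]]; for θ = 180°:
R = [[-1, 0], [0, -1]]
Result: R × [-2, 2]ᵀ = [-1·-2 + (0)·2, 0·-2 + (-1)·2]ᵀ = (2, -2)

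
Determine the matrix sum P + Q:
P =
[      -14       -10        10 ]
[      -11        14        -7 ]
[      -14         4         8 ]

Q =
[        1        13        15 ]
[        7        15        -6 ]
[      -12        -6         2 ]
P + Q =
[      -13         3        25 ]
[       -4        29       -13 ]
[      -26        -2        10 ]

Matrix addition is elementwise: (P+Q)[i][j] = P[i][j] + Q[i][j].
  (P+Q)[0][0] = (-14) + (1) = -13
  (P+Q)[0][1] = (-10) + (13) = 3
  (P+Q)[0][2] = (10) + (15) = 25
  (P+Q)[1][0] = (-11) + (7) = -4
  (P+Q)[1][1] = (14) + (15) = 29
  (P+Q)[1][2] = (-7) + (-6) = -13
  (P+Q)[2][0] = (-14) + (-12) = -26
  (P+Q)[2][1] = (4) + (-6) = -2
  (P+Q)[2][2] = (8) + (2) = 10
P + Q =
[      -13         3        25 ]
[       -4        29       -13 ]
[      -26        -2        10 ]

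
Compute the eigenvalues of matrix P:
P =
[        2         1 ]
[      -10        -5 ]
λ = -3, 0

Solve det(P - λI) = 0. For a 2×2 matrix the characteristic equation is λ² - (trace)λ + det = 0.
trace(P) = a + d = 2 - 5 = -3.
det(P) = a*d - b*c = (2)*(-5) - (1)*(-10) = -10 + 10 = 0.
Characteristic equation: λ² - (-3)λ + (0) = 0.
Discriminant = (-3)² - 4*(0) = 9 - 0 = 9.
λ = (-3 ± √9) / 2 = (-3 ± 3) / 2 = -3, 0.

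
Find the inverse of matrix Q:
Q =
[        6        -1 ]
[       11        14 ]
det(Q) = 95
Q⁻¹ =
[    14/95      1/95 ]
[   -11/95      6/95 ]

For a 2×2 matrix Q = [[a, b], [c, d]] with det(Q) ≠ 0, Q⁻¹ = (1/det(Q)) * [[d, -b], [-c, a]].
det(Q) = (6)*(14) - (-1)*(11) = 84 + 11 = 95.
Q⁻¹ = (1/95) * [[14, 1], [-11, 6]].
Dividing each entry by 95 and reducing:
Q⁻¹ =
[    14/95      1/95 ]
[   -11/95      6/95 ]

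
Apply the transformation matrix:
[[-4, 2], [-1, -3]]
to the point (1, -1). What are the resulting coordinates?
(-6, 2)

Matrix multiplication:
[[-4, 2], [-1, -3]] × [1, -1]ᵀ
= [-4×1 + 2×-1, -1×1 + -3×-1]ᵀ
= [-6.0000, 2.0000]ᵀ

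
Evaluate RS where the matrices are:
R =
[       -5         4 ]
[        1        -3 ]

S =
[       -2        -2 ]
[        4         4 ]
RS =
[       26        26 ]
[      -14       -14 ]

Matrix multiplication: (RS)[i][j] = sum over k of R[i][k] * S[k][j].
  (RS)[0][0] = (-5)*(-2) + (4)*(4) = 26
  (RS)[0][1] = (-5)*(-2) + (4)*(4) = 26
  (RS)[1][0] = (1)*(-2) + (-3)*(4) = -14
  (RS)[1][1] = (1)*(-2) + (-3)*(4) = -14
RS =
[       26        26 ]
[      -14       -14 ]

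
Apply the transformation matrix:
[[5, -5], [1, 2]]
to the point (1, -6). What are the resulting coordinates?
(35, -11)

Matrix multiplication:
[[5, -5], [1, 2]] × [1, -6]ᵀ
= [5×1 + -5×-6, 1×1 + 2×-6]ᵀ
= [35.0000, -11.0000]ᵀ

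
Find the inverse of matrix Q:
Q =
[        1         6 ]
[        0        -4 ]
det(Q) = -4
Q⁻¹ =
[        1       3/2 ]
[        0      -1/4 ]

For a 2×2 matrix Q = [[a, b], [c, d]] with det(Q) ≠ 0, Q⁻¹ = (1/det(Q)) * [[d, -b], [-c, a]].
det(Q) = (1)*(-4) - (6)*(0) = -4 - 0 = -4.
Q⁻¹ = (1/-4) * [[-4, -6], [0, 1]].
Dividing each entry by -4 and reducing:
Q⁻¹ =
[        1       3/2 ]
[        0      -1/4 ]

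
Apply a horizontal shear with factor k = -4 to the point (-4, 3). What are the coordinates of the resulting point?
(-16, 3)

Shear matrix for horizontal shear with factor k = -4:
[[1, -4], [0, 1]]
Result: (-4, 3) → (-16, 3)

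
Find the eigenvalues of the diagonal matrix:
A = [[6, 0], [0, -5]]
λ₁ = 6, λ₂ = -5

The characteristic polynomial of A is det(A - λI) = (6 - λ)(-5 - λ) = 0.
The roots are λ = 6 and λ = -5, so the eigenvalues are the diagonal entries.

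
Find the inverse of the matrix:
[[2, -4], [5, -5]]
[[-1/2, 2/5], [-1/2, 1/5]]

For [[a,b],[c,d]], inverse = (1/det)·[[d,-b],[-c,a]]
det = 2·-5 - -4·5 = 10
Inverse = (1/10)·[[-5, 4], [-5, 2]]
        = [[-1/2, 2/5], [-1/2, 1/5]]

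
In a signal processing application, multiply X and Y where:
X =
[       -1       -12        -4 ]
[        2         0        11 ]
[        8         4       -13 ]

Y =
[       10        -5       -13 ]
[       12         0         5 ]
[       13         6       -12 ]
XY =
[     -206       -19         1 ]
[      163        56      -158 ]
[      -41      -118        72 ]

Matrix multiplication: (XY)[i][j] = sum over k of X[i][k] * Y[k][j].
  (XY)[0][0] = (-1)*(10) + (-12)*(12) + (-4)*(13) = -206
  (XY)[0][1] = (-1)*(-5) + (-12)*(0) + (-4)*(6) = -19
  (XY)[0][2] = (-1)*(-13) + (-12)*(5) + (-4)*(-12) = 1
  (XY)[1][0] = (2)*(10) + (0)*(12) + (11)*(13) = 163
  (XY)[1][1] = (2)*(-5) + (0)*(0) + (11)*(6) = 56
  (XY)[1][2] = (2)*(-13) + (0)*(5) + (11)*(-12) = -158
  (XY)[2][0] = (8)*(10) + (4)*(12) + (-13)*(13) = -41
  (XY)[2][1] = (8)*(-5) + (4)*(0) + (-13)*(6) = -118
  (XY)[2][2] = (8)*(-13) + (4)*(5) + (-13)*(-12) = 72
XY =
[     -206       -19         1 ]
[      163        56      -158 ]
[      -41      -118        72 ]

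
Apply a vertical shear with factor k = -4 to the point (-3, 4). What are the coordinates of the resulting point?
(-3, 16)

Shear matrix for vertical shear with factor k = -4:
[[1, 0], [-4, 1]]
Result: (-3, 4) → (-3, 16)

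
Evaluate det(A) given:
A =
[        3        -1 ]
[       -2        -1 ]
det(A) = -5

For a 2×2 matrix [[a, b], [c, d]], det = a*d - b*c.
det(A) = (3)*(-1) - (-1)*(-2) = -3 - 2 = -5.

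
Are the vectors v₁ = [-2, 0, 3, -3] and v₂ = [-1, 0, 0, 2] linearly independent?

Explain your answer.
Yes, linearly independent

Two vectors are linearly dependent iff one is a scalar multiple of the other.
No single scalar k satisfies v₂ = k·v₁ (the ratios of corresponding entries disagree), so v₁ and v₂ are linearly independent.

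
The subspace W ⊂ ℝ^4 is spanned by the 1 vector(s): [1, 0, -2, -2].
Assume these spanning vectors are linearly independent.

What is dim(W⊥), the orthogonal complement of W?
dim(W⊥) = 3

For any subspace W of ℝ^n, dim(W) + dim(W⊥) = n (the whole-space dimension).
Here the given 1 vectors are linearly independent, so dim(W) = 1.
Thus dim(W⊥) = n - dim(W) = 4 - 1 = 3.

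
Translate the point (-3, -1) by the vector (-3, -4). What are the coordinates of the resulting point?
(-6, -5)

Translation by (-3, -4):
x' = -3 + -3 = -6
y' = -1 + -4 = -5
Homogeneous matrix: [[1, 0, -3], [0, 1, -4], [0, 0, 1]]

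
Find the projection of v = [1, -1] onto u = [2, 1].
[2/5, 1/5]

The projection of v onto u is proj_u(v) = ((v·u) / (u·u)) · u.
v·u = (1)*(2) + (-1)*(1) = 1.
u·u = (2)*(2) + (1)*(1) = 5.
coefficient = 1 / 5 = 1/5.
proj_u(v) = 1/5 · [2, 1] = [2/5, 1/5].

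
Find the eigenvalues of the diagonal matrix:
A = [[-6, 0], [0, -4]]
λ₁ = -6, λ₂ = -4

The characteristic polynomial of A is det(A - λI) = (-6 - λ)(-4 - λ) = 0.
The roots are λ = -6 and λ = -4, so the eigenvalues are the diagonal entries.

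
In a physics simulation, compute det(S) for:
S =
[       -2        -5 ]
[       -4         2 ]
det(S) = -24

For a 2×2 matrix [[a, b], [c, d]], det = a*d - b*c.
det(S) = (-2)*(2) - (-5)*(-4) = -4 - 20 = -24.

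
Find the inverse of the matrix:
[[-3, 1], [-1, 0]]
[[0, -1], [1, -3]]

For [[a,b],[c,d]], inverse = (1/det)·[[d,-b],[-c,a]]
det = -3·0 - 1·-1 = 1
Inverse = (1/1)·[[0, -1], [1, -3]]
        = [[0, -1], [1, -3]]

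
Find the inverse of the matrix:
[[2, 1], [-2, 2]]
[[1/3, -1/6], [1/3, 1/3]]

For [[a,b],[c,d]], inverse = (1/det)·[[d,-b],[-c,a]]
det = 2·2 - 1·-2 = 6
Inverse = (1/6)·[[2, -1], [2, 2]]
        = [[1/3, -1/6], [1/3, 1/3]]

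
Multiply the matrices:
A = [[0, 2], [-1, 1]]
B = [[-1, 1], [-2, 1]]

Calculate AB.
[[-4, 2], [-1, 0]]

Each entry (i,j) of AB = sum over k of A[i][k]*B[k][j].
(AB)[0][0] = (0)*(-1) + (2)*(-2) = -4
(AB)[0][1] = (0)*(1) + (2)*(1) = 2
(AB)[1][0] = (-1)*(-1) + (1)*(-2) = -1
(AB)[1][1] = (-1)*(1) + (1)*(1) = 0
AB = [[-4, 2], [-1, 0]]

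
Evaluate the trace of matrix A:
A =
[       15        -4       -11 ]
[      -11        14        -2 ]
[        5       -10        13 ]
tr(A) = 15 + 14 + 13 = 42

The trace of a square matrix is the sum of its diagonal entries.
Diagonal entries of A: A[0][0] = 15, A[1][1] = 14, A[2][2] = 13.
tr(A) = 15 + 14 + 13 = 42.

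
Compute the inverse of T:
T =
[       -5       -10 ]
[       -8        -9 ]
det(T) = -35
T⁻¹ =
[     9/35      -2/7 ]
[    -8/35       1/7 ]

For a 2×2 matrix T = [[a, b], [c, d]] with det(T) ≠ 0, T⁻¹ = (1/det(T)) * [[d, -b], [-c, a]].
det(T) = (-5)*(-9) - (-10)*(-8) = 45 - 80 = -35.
T⁻¹ = (1/-35) * [[-9, 10], [8, -5]].
Dividing each entry by -35 and reducing:
T⁻¹ =
[     9/35      -2/7 ]
[    -8/35       1/7 ]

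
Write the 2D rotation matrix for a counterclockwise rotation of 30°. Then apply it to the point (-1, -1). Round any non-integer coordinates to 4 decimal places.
R = [[√3/2, -1/2], [1/2, √3/2]]; R·(-1, -1) = (-0.3660, -1.3660)

Rotation matrix formula: R(θ) = [[cos θ, -sin θ], [sin θ, cos θ]]
For θ = 30°:
cos(30°) = √3/2
sin(30°) = 1/2
R = [[√3/2, -1/2], [1/2, √3/2]]
Apply to (-1, -1): [√3/2·-1 + (-1/2)·-1, 1/2·-1 + √3/2·-1] = (-0.3660, -1.3660)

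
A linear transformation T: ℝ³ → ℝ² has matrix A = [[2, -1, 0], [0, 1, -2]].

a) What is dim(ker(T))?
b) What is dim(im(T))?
dim(ker) = 1, dim(im) = 2

The two rows are not scalar multiples of one another (no single k satisfies row 2 = k × row 1), so they are linearly independent.
Thus rank(A) = 2.
dim(im(T)) = rank(A) = 2.
By the rank-nullity theorem applied to T: ℝ³ → ℝ², rank(A) + nullity(A) = 3 (the domain dimension), so dim(ker(T)) = 3 - 2 = 1.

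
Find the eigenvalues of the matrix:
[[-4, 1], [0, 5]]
λ = -4 and λ = 5

Characteristic equation: det(A - λI) = 0
λ² - (trace)λ + (det) = 0
λ² - (1)λ + (-20) = 0
λ² - 1λ - 20 = 0
Solving: λ = -4, 5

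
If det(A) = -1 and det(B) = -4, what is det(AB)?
4

Use the multiplicative property of determinants: det(AB) = det(A)*det(B).
det(AB) = (-1)*(-4) = 4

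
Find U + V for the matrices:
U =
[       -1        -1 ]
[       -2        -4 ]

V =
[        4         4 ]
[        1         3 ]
U + V =
[        3         3 ]
[       -1        -1 ]

Matrix addition is elementwise: (U+V)[i][j] = U[i][j] + V[i][j].
  (U+V)[0][0] = (-1) + (4) = 3
  (U+V)[0][1] = (-1) + (4) = 3
  (U+V)[1][0] = (-2) + (1) = -1
  (U+V)[1][1] = (-4) + (3) = -1
U + V =
[        3         3 ]
[       -1        -1 ]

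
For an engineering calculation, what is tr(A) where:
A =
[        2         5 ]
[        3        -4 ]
tr(A) = 2 - 4 = -2

The trace of a square matrix is the sum of its diagonal entries.
Diagonal entries of A: A[0][0] = 2, A[1][1] = -4.
tr(A) = 2 - 4 = -2.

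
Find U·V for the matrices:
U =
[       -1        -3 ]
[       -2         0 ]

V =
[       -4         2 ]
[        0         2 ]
UV =
[        4        -8 ]
[        8        -4 ]

Matrix multiplication: (UV)[i][j] = sum over k of U[i][k] * V[k][j].
  (UV)[0][0] = (-1)*(-4) + (-3)*(0) = 4
  (UV)[0][1] = (-1)*(2) + (-3)*(2) = -8
  (UV)[1][0] = (-2)*(-4) + (0)*(0) = 8
  (UV)[1][1] = (-2)*(2) + (0)*(2) = -4
UV =
[        4        -8 ]
[        8        -4 ]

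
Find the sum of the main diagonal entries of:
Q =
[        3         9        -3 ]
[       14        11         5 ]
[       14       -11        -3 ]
tr(Q) = 3 + 11 - 3 = 11

The trace of a square matrix is the sum of its diagonal entries.
Diagonal entries of Q: Q[0][0] = 3, Q[1][1] = 11, Q[2][2] = -3.
tr(Q) = 3 + 11 - 3 = 11.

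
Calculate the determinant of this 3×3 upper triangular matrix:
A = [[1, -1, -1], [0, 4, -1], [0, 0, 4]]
16

The determinant of a triangular matrix is the product of its diagonal entries (the off-diagonal entries above the diagonal do not affect it).
det(A) = (1) * (4) * (4) = 16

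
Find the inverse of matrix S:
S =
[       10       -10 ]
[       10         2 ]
det(S) = 120
S⁻¹ =
[     1/60      1/12 ]
[    -1/12      1/12 ]

For a 2×2 matrix S = [[a, b], [c, d]] with det(S) ≠ 0, S⁻¹ = (1/det(S)) * [[d, -b], [-c, a]].
det(S) = (10)*(2) - (-10)*(10) = 20 + 100 = 120.
S⁻¹ = (1/120) * [[2, 10], [-10, 10]].
Dividing each entry by 120 and reducing:
S⁻¹ =
[     1/60      1/12 ]
[    -1/12      1/12 ]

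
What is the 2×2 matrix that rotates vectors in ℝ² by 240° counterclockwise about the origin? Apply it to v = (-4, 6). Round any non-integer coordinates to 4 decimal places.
R = [[-1/2, √3/2], [-√3/2, -1/2]]; R·v = (7.1962, 0.4641)

A counterclockwise rotation by angle θ in ℝ² has matrix R(θ) = [[cos θ, -sin θ], [sin θ, cos θ]].
For θ = 240°: cos θ = -1/2, sin θ = -√3/2.
R(240°) = [[-1/2, √3/2], [-√3/2, -1/2]].
R·v = [-1/2·-4 + (√3/2)·6, -√3/2·-4 + -1/2·6] = (7.1962, 0.4641).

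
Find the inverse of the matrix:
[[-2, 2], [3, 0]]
[[0, 1/3], [1/2, 1/3]]

For [[a,b],[c,d]], inverse = (1/det)·[[d,-b],[-c,a]]
det = -2·0 - 2·3 = -6
Inverse = (1/-6)·[[0, -2], [-3, -2]]
        = [[0, 1/3], [1/2, 1/3]]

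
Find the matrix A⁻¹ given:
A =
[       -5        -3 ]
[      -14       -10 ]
det(A) = 8
A⁻¹ =
[     -5/4       3/8 ]
[      7/4      -5/8 ]

For a 2×2 matrix A = [[a, b], [c, d]] with det(A) ≠ 0, A⁻¹ = (1/det(A)) * [[d, -b], [-c, a]].
det(A) = (-5)*(-10) - (-3)*(-14) = 50 - 42 = 8.
A⁻¹ = (1/8) * [[-10, 3], [14, -5]].
Dividing each entry by 8 and reducing:
A⁻¹ =
[     -5/4       3/8 ]
[      7/4      -5/8 ]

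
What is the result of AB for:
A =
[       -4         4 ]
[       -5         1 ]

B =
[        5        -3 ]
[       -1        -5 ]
AB =
[      -24        -8 ]
[      -26        10 ]

Matrix multiplication: (AB)[i][j] = sum over k of A[i][k] * B[k][j].
  (AB)[0][0] = (-4)*(5) + (4)*(-1) = -24
  (AB)[0][1] = (-4)*(-3) + (4)*(-5) = -8
  (AB)[1][0] = (-5)*(5) + (1)*(-1) = -26
  (AB)[1][1] = (-5)*(-3) + (1)*(-5) = 10
AB =
[      -24        -8 ]
[      -26        10 ]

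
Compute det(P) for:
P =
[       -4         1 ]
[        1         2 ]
det(P) = -9

For a 2×2 matrix [[a, b], [c, d]], det = a*d - b*c.
det(P) = (-4)*(2) - (1)*(1) = -8 - 1 = -9.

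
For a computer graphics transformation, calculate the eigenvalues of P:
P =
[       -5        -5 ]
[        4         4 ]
λ = -1, 0

Solve det(P - λI) = 0. For a 2×2 matrix the characteristic equation is λ² - (trace)λ + det = 0.
trace(P) = a + d = -5 + 4 = -1.
det(P) = a*d - b*c = (-5)*(4) - (-5)*(4) = -20 + 20 = 0.
Characteristic equation: λ² - (-1)λ + (0) = 0.
Discriminant = (-1)² - 4*(0) = 1 - 0 = 1.
λ = (-1 ± √1) / 2 = (-1 ± 1) / 2 = -1, 0.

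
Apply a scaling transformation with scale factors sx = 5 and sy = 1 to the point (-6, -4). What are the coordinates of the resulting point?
(-30, -4)

Scaling matrix:
[[5, 0], [0, 1]]
Result: (-6 × 5, -4 × 1) = (-30, -4)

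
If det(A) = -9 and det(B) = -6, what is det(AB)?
54

Use the multiplicative property of determinants: det(AB) = det(A)*det(B).
det(AB) = (-9)*(-6) = 54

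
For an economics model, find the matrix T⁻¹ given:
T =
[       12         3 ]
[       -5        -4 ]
det(T) = -33
T⁻¹ =
[     4/33      1/11 ]
[    -5/33     -4/11 ]

For a 2×2 matrix T = [[a, b], [c, d]] with det(T) ≠ 0, T⁻¹ = (1/det(T)) * [[d, -b], [-c, a]].
det(T) = (12)*(-4) - (3)*(-5) = -48 + 15 = -33.
T⁻¹ = (1/-33) * [[-4, -3], [5, 12]].
Dividing each entry by -33 and reducing:
T⁻¹ =
[     4/33      1/11 ]
[    -5/33     -4/11 ]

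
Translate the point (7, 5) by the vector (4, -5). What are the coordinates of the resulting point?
(11, 0)

Translation by (4, -5):
x' = 7 + 4 = 11
y' = 5 + -5 = 0
Homogeneous matrix: [[1, 0, 4], [0, 1, -5], [0, 0, 1]]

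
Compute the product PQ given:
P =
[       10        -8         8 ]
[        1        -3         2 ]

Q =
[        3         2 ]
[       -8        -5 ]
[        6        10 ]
PQ =
[      142       140 ]
[       39        37 ]

Matrix multiplication: (PQ)[i][j] = sum over k of P[i][k] * Q[k][j].
  (PQ)[0][0] = (10)*(3) + (-8)*(-8) + (8)*(6) = 142
  (PQ)[0][1] = (10)*(2) + (-8)*(-5) + (8)*(10) = 140
  (PQ)[1][0] = (1)*(3) + (-3)*(-8) + (2)*(6) = 39
  (PQ)[1][1] = (1)*(2) + (-3)*(-5) + (2)*(10) = 37
PQ =
[      142       140 ]
[       39        37 ]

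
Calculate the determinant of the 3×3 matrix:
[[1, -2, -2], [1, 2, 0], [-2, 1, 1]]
-6

Expansion along first row:
det = 1·det([[2,0],[1,1]]) - -2·det([[1,0],[-2,1]]) + -2·det([[1,2],[-2,1]])
    = 1·(2·1 - 0·1) - -2·(1·1 - 0·-2) + -2·(1·1 - 2·-2)
    = 1·2 - -2·1 + -2·5
    = 2 + 2 + -10 = -6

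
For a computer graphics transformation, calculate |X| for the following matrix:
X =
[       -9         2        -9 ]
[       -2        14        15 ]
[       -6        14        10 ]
det(X) = -14

Expand along row 0 (cofactor expansion): det(X) = a*(e*i - f*h) - b*(d*i - f*g) + c*(d*h - e*g), where the 3×3 is [[a, b, c], [d, e, f], [g, h, i]].
Minor M_00 = (14)*(10) - (15)*(14) = 140 - 210 = -70.
Minor M_01 = (-2)*(10) - (15)*(-6) = -20 + 90 = 70.
Minor M_02 = (-2)*(14) - (14)*(-6) = -28 + 84 = 56.
det(X) = (-9)*(-70) - (2)*(70) + (-9)*(56) = 630 - 140 - 504 = -14.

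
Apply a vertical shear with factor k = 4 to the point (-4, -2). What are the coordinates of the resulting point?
(-4, -18)

Shear matrix for vertical shear with factor k = 4:
[[1, 0], [4, 1]]
Result: (-4, -2) → (-4, -18)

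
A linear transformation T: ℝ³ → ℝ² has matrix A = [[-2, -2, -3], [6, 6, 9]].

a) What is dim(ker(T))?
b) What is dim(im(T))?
dim(ker) = 2, dim(im) = 1

Observe that row 2 = -3 × row 1 (so the rows are linearly dependent).
Thus rank(A) = 1 (only one linearly independent row).
dim(im(T)) = rank(A) = 1.
By the rank-nullity theorem applied to T: ℝ³ → ℝ², rank(A) + nullity(A) = 3 (the domain dimension), so dim(ker(T)) = 3 - 1 = 2.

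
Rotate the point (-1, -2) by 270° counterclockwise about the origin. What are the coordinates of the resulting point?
(-2, 1)

Rotation matrix R(θ) = [[cos θ, -sin θ], [sin θ, cos θ]]; for θ = 270°:
R = [[0, 1], [-1, 0]]
Result: R × [-1, -2]ᵀ = [0·-1 + (1)·-2, -1·-1 + (0)·-2]ᵀ = (-2, 1)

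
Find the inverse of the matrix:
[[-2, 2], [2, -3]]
[[-3/2, -1], [-1, -1]]

For [[a,b],[c,d]], inverse = (1/det)·[[d,-b],[-c,a]]
det = -2·-3 - 2·2 = 2
Inverse = (1/2)·[[-3, -2], [-2, -2]]
        = [[-3/2, -1], [-1, -1]]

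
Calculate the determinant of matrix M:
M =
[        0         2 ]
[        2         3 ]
det(M) = -4

For a 2×2 matrix [[a, b], [c, d]], det = a*d - b*c.
det(M) = (0)*(3) - (2)*(2) = 0 - 4 = -4.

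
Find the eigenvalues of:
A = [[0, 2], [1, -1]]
λ = -2, 1

Solve det(A - λI) = 0. For a 2×2 matrix this is λ² - (trace)λ + det = 0.
trace(A) = 0 - 1 = -1.
det(A) = (0)*(-1) - (2)*(1) = 0 - 2 = -2.
Characteristic equation: λ² - (-1)λ + (-2) = 0.
Discriminant: (-1)² - 4*(-2) = 1 + 8 = 9.
Roots: λ = (-1 ± √9) / 2 = -2, 1.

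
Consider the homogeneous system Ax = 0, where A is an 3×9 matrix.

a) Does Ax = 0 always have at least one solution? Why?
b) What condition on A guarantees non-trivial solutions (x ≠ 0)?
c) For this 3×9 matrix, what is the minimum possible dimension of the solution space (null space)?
a) Yes, x = 0 is always a solution. b) When A has linearly dependent columns (rank < n). c) Minimum nullity = 6.

a) x = 0 satisfies A·0 = 0, so the zero vector is always a solution.
b) Non-trivial solutions exist iff the columns of A are linearly dependent, equivalently rank(A) < n (the number of columns).
c) By rank-nullity, rank(A) + nullity(A) = n = 9. Since A has only 3 rows, rank(A) ≤ 3, so nullity(A) ≥ 9 - 3 = 6.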